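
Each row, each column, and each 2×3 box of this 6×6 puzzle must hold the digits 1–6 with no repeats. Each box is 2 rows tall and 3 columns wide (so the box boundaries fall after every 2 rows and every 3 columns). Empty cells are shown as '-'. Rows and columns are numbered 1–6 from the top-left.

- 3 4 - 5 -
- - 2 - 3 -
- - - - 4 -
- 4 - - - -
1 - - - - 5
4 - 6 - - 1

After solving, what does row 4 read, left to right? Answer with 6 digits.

345216

R1C1 = 6: row 1 has {3,4,5}; col 1 has {1,4}; box has {2,3,4} → only 6 remains.
R1C6 = 2: row 1 has {3,4,5,6}; col 6 has {1,5}; box has {3,5} → only 2 remains.
R2C1 = 5: row 2 has {2,3}; col 1 has {1,4,6}; box has {2,3,4,6} → only 5 remains.
R2C2 = 1: row 2 has {2,3,5}; col 2 has {3,4}; box has {2,3,4,5,6} → only 1 remains.
R5C2 = 2: row 5 has {1,5}; col 2 has {1,3,4}; box has {1,4,6} → only 2 remains.
R5C3 = 3: row 5 has {1,2,5}; col 3 has {2,4,6}; box has {1,2,4,6} → only 3 remains.
R5C5 = 6: row 5 has {1,2,3,5}; col 5 has {3,4,5}; box has {1,5} → only 6 remains.
R6C2 = 5: row 6 has {1,4,6}; col 2 has {1,2,3,4}; box has {1,2,3,4,6} → only 5 remains.
R6C5 = 2: row 6 has {1,4,5,6}; col 5 has {3,4,5,6}; box has {1,5,6} → only 2 remains.
R1C4 = 1: row 1 has {2,3,4,5,6}; col 4 has {}; box has {2,3,5} → only 1 remains.
R3C2 = 6: row 3 has {4}; col 2 has {1,2,3,4,5}; box has {4} → only 6 remains.
R3C6 = 3: row 3 has {4,6}; col 6 has {1,2,5}; box has {4} → only 3 remains.
R4C5 = 1: row 4 has {4}; col 5 has {2,3,4,5,6}; box has {3,4} → only 1 remains.
R4C6 = 6: row 4 has {1,4}; col 6 has {1,2,3,5}; box has {1,3,4} → only 6 remains.
R5C4 = 4: row 5 has {1,2,3,5,6}; col 4 has {1}; box has {1,2,5,6} → only 4 remains.
R6C4 = 3: row 6 has {1,2,4,5,6}; col 4 has {1,4}; box has {1,2,4,5,6} → only 3 remains.
R2C4 = 6: row 2 has {1,2,3,5}; col 4 has {1,3,4}; box has {1,2,3,5} → only 6 remains.
R2C6 = 4: row 2 has {1,2,3,5,6}; col 6 has {1,2,3,5,6}; box has {1,2,3,5,6} → only 4 remains.
R3C1 = 2: row 3 has {3,4,6}; col 1 has {1,4,5,6}; box has {4,6} → only 2 remains.
R3C4 = 5: row 3 has {2,3,4,6}; col 4 has {1,3,4,6}; box has {1,3,4,6} → only 5 remains.
R4C1 = 3: row 4 has {1,4,6}; col 1 has {1,2,4,5,6}; box has {2,4,6} → only 3 remains.
R4C3 = 5: row 4 has {1,3,4,6}; col 3 has {2,3,4,6}; box has {2,3,4,6} → only 5 remains.
R4C4 = 2: row 4 has {1,3,4,5,6}; col 4 has {1,3,4,5,6}; box has {1,3,4,5,6} → only 2 remains.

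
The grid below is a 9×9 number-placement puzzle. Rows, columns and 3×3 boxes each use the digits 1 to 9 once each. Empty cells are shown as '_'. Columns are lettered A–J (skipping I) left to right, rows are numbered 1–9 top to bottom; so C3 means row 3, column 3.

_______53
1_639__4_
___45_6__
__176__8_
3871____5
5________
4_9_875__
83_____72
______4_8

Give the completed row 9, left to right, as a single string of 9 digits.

672513498

J2 = 7 (sole candidate).
C8 = 5 (sole candidate).
C9 = 2: row 9 has {4,8}; col 3 has {1,5,6,7,9}; box has {3,4,5,8,9} → only 2 remains.
C6 = 4 (sole candidate).
C1 = 8 (sole candidate).
C3 = 3 (sole candidate).
B1 = 4 (hidden single in row 1).
B2 = 5 (hidden single in row 2).
F3 = 8 (hidden single in row 3).
F2 = 2 (sole candidate).
G2 = 8 (sole candidate).
D1 = 6 (sole candidate).
F1 = 1 (sole candidate).
D7 = 2 (sole candidate).
D8 = 9 (sole candidate).
G8 = 1 (sole candidate).
D9 = 5: row 9 has {2,4,8}; col 4 has {1,2,3,4,6,7,9}; box has {2,7,8,9} → only 5 remains.
E1 = 7 (sole candidate).
D6 = 8 (sole candidate).
J7 = 6 (sole candidate).
E8 = 4 (sole candidate).
F8 = 6 (sole candidate).
F9 = 3: row 9 has {2,4,5,8}; col 6 has {1,2,6,7,8}; box has {2,4,5,6,7,8,9} → only 3 remains.
H9 = 9: row 9 has {2,3,4,5,8}; col 8 has {4,5,7,8}; box has {1,2,4,5,6,7,8} → only 9 remains.
E5 = 2 (sole candidate).
G5 = 9 (sole candidate).
H5 = 6 (sole candidate).
E6 = 3 (sole candidate).
F6 = 9 (sole candidate).
J6 = 1 (sole candidate).
B7 = 1 (sole candidate).
H7 = 3 (sole candidate).
E9 = 1: row 9 has {2,3,4,5,8,9}; col 5 has {2,3,4,5,6,7,8,9}; box has {2,3,4,5,6,7,8,9} → only 1 remains.
G1 = 2 (sole candidate).
H3 = 1 (sole candidate).
J3 = 9 (sole candidate).
G4 = 3 (sole candidate).
J4 = 4 (sole candidate).
F5 = 4 (sole candidate).
G6 = 7 (sole candidate).
H6 = 2 (sole candidate).
A1 = 9 (sole candidate).
A4 = 2 (sole candidate).
B4 = 9 (sole candidate).
F4 = 5 (sole candidate).
B6 = 6 (sole candidate).
B9 = 7: row 9 has {1,2,3,4,5,8,9}; col 2 has {1,3,4,5,6,8,9}; box has {1,2,3,4,5,8,9} → only 7 remains.
A3 = 7 (sole candidate).
B3 = 2 (sole candidate).
A9 = 6: row 9 has {1,2,3,4,5,7,8,9}; col 1 has {1,2,3,4,5,7,8,9}; box has {1,2,3,4,5,7,8,9} → only 6 remains.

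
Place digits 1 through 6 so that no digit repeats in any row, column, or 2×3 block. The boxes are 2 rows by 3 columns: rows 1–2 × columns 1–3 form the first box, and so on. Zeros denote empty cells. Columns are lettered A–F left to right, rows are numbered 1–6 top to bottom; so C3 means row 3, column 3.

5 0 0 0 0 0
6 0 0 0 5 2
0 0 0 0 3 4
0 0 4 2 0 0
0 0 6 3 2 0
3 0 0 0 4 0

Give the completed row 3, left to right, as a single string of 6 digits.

265134

A4 = 1 (sole candidate).
E4 = 6 (sole candidate).
F4 = 5 (sole candidate).
A5 = 4 (sole candidate).
F5 = 1 (sole candidate).
F6 = 6 (sole candidate).
E1 = 1 (sole candidate).
F1 = 3 (sole candidate).
D2 = 4 (sole candidate).
A3 = 2: row 3 has {3,4}; col 1 has {1,3,4,5,6}; box has {1,4} → only 2 remains.
C3 = 5: row 3 has {2,3,4}; col 3 has {4,6}; box has {1,2,4} → only 5 remains.
D3 = 1: row 3 has {2,3,4,5}; col 4 has {2,3,4}; box has {2,3,4,5,6} → only 1 remains.
B4 = 3 (sole candidate).
B5 = 5 (sole candidate).
D6 = 5 (sole candidate).
C1 = 2 (sole candidate).
D1 = 6 (sole candidate).
B2 = 1 (sole candidate).
C2 = 3 (sole candidate).
B3 = 6: row 3 has {1,2,3,4,5}; col 2 has {1,3,5}; box has {1,2,3,4,5} → only 6 remains.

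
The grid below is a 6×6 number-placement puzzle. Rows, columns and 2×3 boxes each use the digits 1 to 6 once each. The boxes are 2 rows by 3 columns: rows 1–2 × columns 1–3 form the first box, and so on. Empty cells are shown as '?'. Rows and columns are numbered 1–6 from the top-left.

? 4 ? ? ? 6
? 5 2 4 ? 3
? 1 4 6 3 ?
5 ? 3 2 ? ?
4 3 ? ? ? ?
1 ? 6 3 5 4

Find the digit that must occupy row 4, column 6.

row 1, column 1 = 3: row 1 has {4,6}; col 1 has {1,4,5}; box has {2,4,5} → only 3 remains.
row 1, column 3 = 1: row 1 has {3,4,6}; col 3 has {2,3,4,6}; box has {2,3,4,5} → only 1 remains.
row 1, column 4 = 5: row 1 has {1,3,4,6}; col 4 has {2,3,4,6}; box has {3,4,6} → only 5 remains.
row 1, column 5 = 2: row 1 has {1,3,4,5,6}; col 5 has {3,5}; box has {3,4,5,6} → only 2 remains.
row 2, column 1 = 6: row 2 has {2,3,4,5}; col 1 has {1,3,4,5}; box has {1,2,3,4,5} → only 6 remains.
row 2, column 5 = 1: row 2 has {2,3,4,5,6}; col 5 has {2,3,5}; box has {2,3,4,5,6} → only 1 remains.
row 3, column 1 = 2: row 3 has {1,3,4,6}; col 1 has {1,3,4,5,6}; box has {1,3,4,5} → only 2 remains.
row 3, column 6 = 5: row 3 has {1,2,3,4,6}; col 6 has {3,4,6}; box has {2,3,6} → only 5 remains.
row 4, column 2 = 6: row 4 has {2,3,5}; col 2 has {1,3,4,5}; box has {1,2,3,4,5} → only 6 remains.
row 4, column 5 = 4: row 4 has {2,3,5,6}; col 5 has {1,2,3,5}; box has {2,3,5,6} → only 4 remains.
row 4, column 6 = 1: row 4 has {2,3,4,5,6}; col 6 has {3,4,5,6}; box has {2,3,4,5,6} → only 1 remains.

1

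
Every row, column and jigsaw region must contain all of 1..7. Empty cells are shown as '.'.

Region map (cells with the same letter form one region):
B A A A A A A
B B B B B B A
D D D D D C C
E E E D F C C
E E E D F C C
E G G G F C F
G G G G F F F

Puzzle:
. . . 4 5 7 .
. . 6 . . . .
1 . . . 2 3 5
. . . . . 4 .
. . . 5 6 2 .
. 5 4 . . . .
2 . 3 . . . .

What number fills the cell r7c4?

r1c1 = 3: row 1 has {4,5,7}; col 1 has {1,2}; region has {6} → only 3 remains.
r3c3 = 7: row 3 has {1,2,3,5}; col 3 has {3,4,6}; region has {1,2,5} → only 7 remains.
r3c4 = 6: row 3 has {1,2,3,5,7}; col 4 has {4,5}; region has {1,2,5,7} → only 6 remains.
r4c4 = 3: row 4 has {4}; col 4 has {4,5,6}; region has {1,2,5,6,7} → only 3 remains.
r5c3 = 1: row 5 has {2,5,6}; col 3 has {3,4,6,7}; region has {} → only 1 remains.
r5c7 = 7: row 5 has {1,2,5,6}; col 7 has {5}; region has {2,3,4,5} → only 7 remains.
r1c3 = 2: row 1 has {3,4,5,7}; col 3 has {1,3,4,6,7}; region has {4,5,7} → only 2 remains.
r3c2 = 4: row 3 has {1,2,3,5,6,7}; col 2 has {5}; region has {1,2,3,5,6,7} → only 4 remains.
r4c3 = 5: row 4 has {3,4}; col 3 has {1,2,3,4,6,7}; region has {1} → only 5 remains.
r5c1 = 4: row 5 has {1,2,5,6,7}; col 1 has {1,2,3}; region has {1,5} → only 4 remains.
r5c2 = 3: row 5 has {1,2,4,5,6,7}; col 2 has {4,5}; region has {1,4,5} → only 3 remains.
r2c7 = 3: in row 2, 3 can only go here (every other open cell in that row sees a 3).
r2c5 = 4: in row 2, 4 can only go here (every other open cell in that row sees a 4).
r4c2 = 2: in row 4, 2 can only go here (every other open cell in that row sees a 2).
r2c4 = 2: in row 2, 2 can only go here (every other open cell in that row sees a 2).
r6c7 = 2: in row 6, 2 can only go here (every other open cell in that row sees a 2).
r6c5 = 3: in row 6, 3 can only go here (every other open cell in that row sees a 3).
r7c7 = 4: in row 7, 4 can only go here (every other open cell in that row sees a 4).
r7c6 = 5: in row 7, 5 can only go here (every other open cell in that row sees a 5).
r7c2 = 6: in row 7, 6 can only go here (every other open cell in that row sees a 6).
r1c2 = 1: row 1 has {2,3,4,5,7}; col 2 has {2,3,4,5,6}; region has {2,3,4,5,7} → only 1 remains.
r1c7 = 6: row 1 has {1,2,3,4,5,7}; col 7 has {2,3,4,5,7}; region has {1,2,3,4,5,7} → only 6 remains.
r2c2 = 7: row 2 has {2,3,4,6}; col 2 has {1,2,3,4,5,6}; region has {2,3,4,6} → only 7 remains.
r2c6 = 1: row 2 has {2,3,4,6,7}; col 6 has {2,3,4,5,7}; region has {2,3,4,6,7} → only 1 remains.
r4c7 = 1: row 4 has {2,3,4,5}; col 7 has {2,3,4,5,6,7}; region has {2,3,4,5,7} → only 1 remains.
r6c6 = 6: row 6 has {2,3,4,5}; col 6 has {1,2,3,4,5,7}; region has {1,2,3,4,5,7} → only 6 remains.
r2c1 = 5: row 2 has {1,2,3,4,6,7}; col 1 has {1,2,3,4}; region has {1,2,3,4,6,7} → only 5 remains.
r4c5 = 7: row 4 has {1,2,3,4,5}; col 5 has {2,3,4,5,6}; region has {2,3,4,5,6} → only 7 remains.
r6c1 = 7: row 6 has {2,3,4,5,6}; col 1 has {1,2,3,4,5}; region has {1,2,3,4,5} → only 7 remains.
r6c4 = 1: row 6 has {2,3,4,5,6,7}; col 4 has {2,3,4,5,6}; region has {2,3,4,5,6} → only 1 remains.
r7c4 = 7: row 7 has {2,3,4,5,6}; col 4 has {1,2,3,4,5,6}; region has {1,2,3,4,5,6} → only 7 remains.

7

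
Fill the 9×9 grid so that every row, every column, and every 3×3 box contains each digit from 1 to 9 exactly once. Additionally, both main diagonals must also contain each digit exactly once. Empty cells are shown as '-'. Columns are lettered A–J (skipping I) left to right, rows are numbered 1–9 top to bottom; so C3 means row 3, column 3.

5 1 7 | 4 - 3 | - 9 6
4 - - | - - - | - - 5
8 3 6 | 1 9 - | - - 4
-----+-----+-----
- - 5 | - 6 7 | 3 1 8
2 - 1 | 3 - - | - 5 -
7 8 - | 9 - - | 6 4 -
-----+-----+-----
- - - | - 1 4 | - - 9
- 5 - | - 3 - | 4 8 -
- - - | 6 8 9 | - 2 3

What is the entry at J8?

1

E1 = 2 (sole candidate).
G1 = 8 (sole candidate).
E2 = 7 (sole candidate).
H2 = 3 (sole candidate).
F3 = 5 (sole candidate).
G3 = 2 (sole candidate).
H3 = 7 (sole candidate).
A4 = 9 (sole candidate).
B4 = 4 (sole candidate).
D4 = 2 (sole candidate).
B5 = 6 (sole candidate).
E5 = 4 (sole candidate).
F5 = 8 (sole candidate).
J5 = 7 (sole candidate).
C6 = 3 (sole candidate).
E6 = 5 (sole candidate).
F6 = 1 (sole candidate).
J6 = 2 (sole candidate).
C7 = 8 (sole candidate).
G7 = 7 (sole candidate).
H7 = 6 (sole candidate).
D8 = 7 (sole candidate).
F8 = 2 (sole candidate).
J8 = 1: row 8 has {2,3,4,5,7,8}; col 9 has {2,3,4,5,6,7,8,9}; box has {2,3,4,6,7,8,9} → only 1 remains.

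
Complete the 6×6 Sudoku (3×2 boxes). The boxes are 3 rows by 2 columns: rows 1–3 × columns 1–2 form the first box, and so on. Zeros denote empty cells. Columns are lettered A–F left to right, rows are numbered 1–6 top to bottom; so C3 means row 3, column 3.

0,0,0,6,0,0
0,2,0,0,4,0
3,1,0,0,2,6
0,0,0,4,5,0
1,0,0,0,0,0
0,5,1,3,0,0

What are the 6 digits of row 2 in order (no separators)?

623145

B1 = 4: row 1 has {6}; col 2 has {1,2,5}; box has {1,2,3} → only 4 remains.
D3 = 5: row 3 has {1,2,3,6}; col 4 has {3,4,6}; box has {6} → only 5 remains.
D5 = 2: row 5 has {1}; col 4 has {3,4,5,6}; box has {1,3,4} → only 2 remains.
E6 = 6: row 6 has {1,3,5}; col 5 has {2,4,5}; box has {5} → only 6 remains.
A1 = 5: row 1 has {4,6}; col 1 has {1,3}; box has {1,2,3,4} → only 5 remains.
A2 = 6: row 2 has {2,4}; col 1 has {1,3,5}; box has {1,2,3,4,5} → only 6 remains.
C2 = 3: row 2 has {2,4,6}; col 3 has {1}; box has {5,6} → only 3 remains.
D2 = 1: row 2 has {2,3,4,6}; col 4 has {2,3,4,5,6}; box has {3,5,6} → only 1 remains.
F2 = 5: row 2 has {1,2,3,4,6}; col 6 has {6}; box has {2,4,6} → only 5 remains.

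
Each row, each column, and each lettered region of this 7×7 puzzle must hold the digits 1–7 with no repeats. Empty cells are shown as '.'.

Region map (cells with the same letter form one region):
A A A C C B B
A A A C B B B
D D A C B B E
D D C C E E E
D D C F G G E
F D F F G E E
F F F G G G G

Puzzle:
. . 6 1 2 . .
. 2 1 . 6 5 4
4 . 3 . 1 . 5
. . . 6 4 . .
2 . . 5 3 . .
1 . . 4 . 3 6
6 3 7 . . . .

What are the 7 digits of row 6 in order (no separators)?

1524736

R1C6 = 7 (sole candidate).
R1C7 = 3 (sole candidate).
R2C1 = 7 (sole candidate).
R2C4 = 3 (sole candidate).
R3C4 = 7 (sole candidate).
R3C6 = 2 (sole candidate).
R4C3 = 5 (sole candidate).
R4C6 = 1 (sole candidate).
R5C3 = 4 (sole candidate).
R5C6 = 6 (sole candidate).
R5C7 = 7 (sole candidate).
R6C3 = 2: row 6 has {1,3,4,6}; col 3 has {1,3,4,5,6,7}; region has {1,3,4,5,6,7} → only 2 remains.
R7C4 = 2 (sole candidate).
R7C5 = 5 (sole candidate).
R7C6 = 4 (sole candidate).
R7C7 = 1 (sole candidate).
R1C1 = 5 (sole candidate).
R1C2 = 4 (sole candidate).
R3C2 = 6 (sole candidate).
R4C1 = 3 (sole candidate).
R4C2 = 7 (sole candidate).
R4C7 = 2 (sole candidate).
R5C2 = 1 (sole candidate).
R6C2 = 5: row 6 has {1,2,3,4,6}; col 2 has {1,2,3,4,6,7}; region has {1,2,3,4,6,7} → only 5 remains.
R6C5 = 7: row 6 has {1,2,3,4,5,6}; col 5 has {1,2,3,4,5,6}; region has {1,2,3,4,5,6} → only 7 remains.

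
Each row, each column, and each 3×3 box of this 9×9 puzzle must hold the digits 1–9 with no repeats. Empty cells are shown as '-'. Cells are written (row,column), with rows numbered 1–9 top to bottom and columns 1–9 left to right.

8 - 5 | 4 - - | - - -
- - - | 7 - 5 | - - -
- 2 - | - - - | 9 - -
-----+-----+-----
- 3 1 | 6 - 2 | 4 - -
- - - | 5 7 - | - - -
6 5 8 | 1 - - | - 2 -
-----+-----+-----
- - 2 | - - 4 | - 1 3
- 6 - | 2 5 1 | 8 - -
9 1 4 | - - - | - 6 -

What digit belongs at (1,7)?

2

(4,1) = 7 (sole candidate).
(5,3) = 9 (sole candidate).
(7,1) = 5 (sole candidate).
(7,7) = 7 (sole candidate).
(8,1) = 3 (sole candidate).
(8,3) = 7 (sole candidate).
(5,2) = 4 (sole candidate).
(6,7) = 3 (sole candidate).
(7,2) = 8 (sole candidate).
(7,4) = 9 (sole candidate).
(7,5) = 6 (sole candidate).
(2,2) = 9 (sole candidate).
(5,1) = 2 (sole candidate).
(5,8) = 8 (sole candidate).
(6,6) = 9 (sole candidate).
(6,9) = 7 (sole candidate).
(1,2) = 7 (sole candidate).
(1,8) = 3 (sole candidate).
(2,8) = 4 (sole candidate).
(4,5) = 8 (sole candidate).
(5,6) = 3 (sole candidate).
(6,5) = 4 (sole candidate).
(8,8) = 9 (sole candidate).
(8,9) = 4 (sole candidate).
(9,5) = 3 (sole candidate).
(1,6) = 6 (sole candidate).
(2,1) = 1 (sole candidate).
(2,5) = 2 (sole candidate).
(2,7) = 6 (sole candidate).
(2,9) = 8 (sole candidate).
(3,1) = 4 (sole candidate).
(3,5) = 1 (sole candidate).
(3,6) = 8 (sole candidate).
(3,9) = 5 (sole candidate).
(4,8) = 5 (sole candidate).
(4,9) = 9 (sole candidate).
(5,7) = 1 (sole candidate).
(5,9) = 6 (sole candidate).
(9,4) = 8 (sole candidate).
(9,6) = 7 (sole candidate).
(9,9) = 2 (sole candidate).
(1,5) = 9 (sole candidate).
(1,7) = 2: row 1 has {3,4,5,6,7,8,9}; col 7 has {1,3,4,6,7,8,9}; box has {3,4,5,6,8,9} → only 2 remains.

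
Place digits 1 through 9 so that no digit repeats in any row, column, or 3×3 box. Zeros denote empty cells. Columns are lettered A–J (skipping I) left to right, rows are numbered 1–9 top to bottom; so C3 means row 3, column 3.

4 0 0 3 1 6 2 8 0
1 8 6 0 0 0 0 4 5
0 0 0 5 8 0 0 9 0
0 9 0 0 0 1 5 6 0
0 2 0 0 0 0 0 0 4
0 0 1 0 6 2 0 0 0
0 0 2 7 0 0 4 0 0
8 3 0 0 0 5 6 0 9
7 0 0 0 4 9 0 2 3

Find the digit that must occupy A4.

J1 = 7: row 1 has {1,2,3,4,6,8}; col 9 has {3,4,5,9}; box has {2,4,5,8,9} → only 7 remains.
F2 = 7: row 2 has {1,4,5,6,8}; col 6 has {1,2,5,6,9}; box has {1,3,5,6,8} → only 7 remains.
G2 = 3: row 2 has {1,4,5,6,7,8}; col 7 has {2,4,5,6}; box has {2,4,5,7,8,9} → only 3 remains.
B3 = 7: row 3 has {5,8,9}; col 2 has {2,3,8,9}; box has {1,4,6,8} → only 7 remains.
C3 = 3: row 3 has {5,7,8,9}; col 3 has {1,2,6}; box has {1,4,6,7,8} → only 3 remains.
F3 = 4: row 3 has {3,5,7,8,9}; col 6 has {1,2,5,6,7,9}; box has {1,3,5,6,7,8} → only 4 remains.
G3 = 1: row 3 has {3,4,5,7,8,9}; col 7 has {2,3,4,5,6}; box has {2,3,4,5,7,8,9} → only 1 remains.
J3 = 6: row 3 has {1,3,4,5,7,8,9}; col 9 has {3,4,5,7,9}; box has {1,2,3,4,5,7,8,9} → only 6 remains.
A4 = 3: row 4 has {1,5,6,9}; col 1 has {1,4,7,8}; box has {1,2,9} → only 3 remains.

3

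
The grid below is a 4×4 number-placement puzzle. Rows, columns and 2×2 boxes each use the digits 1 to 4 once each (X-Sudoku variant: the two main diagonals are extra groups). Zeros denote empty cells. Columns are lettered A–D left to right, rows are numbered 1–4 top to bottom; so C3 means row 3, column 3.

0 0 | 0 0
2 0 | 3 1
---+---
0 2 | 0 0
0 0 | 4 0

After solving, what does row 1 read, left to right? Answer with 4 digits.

C1 = 2: row 1 has {}; col 3 has {3,4}; box has {1,3} → only 2 remains.
D1 = 4: row 1 has {2}; col 4 has {1}; box has {1,2,3}; anti-diagonal has {2,3} → only 4 remains.
B2 = 4 (sole candidate).
C3 = 1 (sole candidate).
D3 = 3 (sole candidate).
A4 = 1 (sole candidate).
B4 = 3 (sole candidate).
D4 = 2 (sole candidate).
A1 = 3: row 1 has {2,4}; col 1 has {1,2}; box has {2,4}; main diagonal has {1,2,4} → only 3 remains.
B1 = 1: row 1 has {2,3,4}; col 2 has {2,3,4}; box has {2,3,4} → only 1 remains.

3124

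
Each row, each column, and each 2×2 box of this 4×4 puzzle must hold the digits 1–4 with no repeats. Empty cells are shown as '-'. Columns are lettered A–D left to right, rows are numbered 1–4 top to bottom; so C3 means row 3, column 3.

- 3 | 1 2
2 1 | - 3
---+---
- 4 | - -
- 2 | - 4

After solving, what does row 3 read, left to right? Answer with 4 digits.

3421

A1 = 4: row 1 has {1,2,3}; col 1 has {2}; box has {1,2,3} → only 4 remains.
C2 = 4: row 2 has {1,2,3}; col 3 has {1}; box has {1,2,3} → only 4 remains.
D3 = 1: row 3 has {4}; col 4 has {2,3,4}; box has {4} → only 1 remains.
C4 = 3: row 4 has {2,4}; col 3 has {1,4}; box has {1,4} → only 3 remains.
A3 = 3: row 3 has {1,4}; col 1 has {2,4}; box has {2,4} → only 3 remains.
C3 = 2: row 3 has {1,3,4}; col 3 has {1,3,4}; box has {1,3,4} → only 2 remains.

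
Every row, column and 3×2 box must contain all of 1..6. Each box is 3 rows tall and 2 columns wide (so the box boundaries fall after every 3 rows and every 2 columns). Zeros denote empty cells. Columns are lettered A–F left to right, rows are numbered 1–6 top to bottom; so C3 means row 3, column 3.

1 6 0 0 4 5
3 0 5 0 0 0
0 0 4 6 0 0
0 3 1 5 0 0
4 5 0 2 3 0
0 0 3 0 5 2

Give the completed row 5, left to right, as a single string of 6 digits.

456231

C1 = 2: row 1 has {1,4,5,6}; col 3 has {1,3,4,5}; box has {4,5,6} → only 2 remains.
D1 = 3: row 1 has {1,2,4,5,6}; col 4 has {2,5,6}; box has {2,4,5,6} → only 3 remains.
D2 = 1: row 2 has {3,5}; col 4 has {2,3,5,6}; box has {2,3,4,5,6} → only 1 remains.
F2 = 6: row 2 has {1,3,5}; col 6 has {2,5}; box has {4,5} → only 6 remains.
B3 = 2: row 3 has {4,6}; col 2 has {3,5,6}; box has {1,3,6} → only 2 remains.
E3 = 1: row 3 has {2,4,6}; col 5 has {3,4,5}; box has {4,5,6} → only 1 remains.
F3 = 3: row 3 has {1,2,4,6}; col 6 has {2,5,6}; box has {1,4,5,6} → only 3 remains.
E4 = 6: row 4 has {1,3,5}; col 5 has {1,3,4,5}; box has {2,3,5} → only 6 remains.
F4 = 4: row 4 has {1,3,5,6}; col 6 has {2,3,5,6}; box has {2,3,5,6} → only 4 remains.
C5 = 6: row 5 has {2,3,4,5}; col 3 has {1,2,3,4,5}; box has {1,2,3,5} → only 6 remains.
F5 = 1: row 5 has {2,3,4,5,6}; col 6 has {2,3,4,5,6}; box has {2,3,4,5,6} → only 1 remains.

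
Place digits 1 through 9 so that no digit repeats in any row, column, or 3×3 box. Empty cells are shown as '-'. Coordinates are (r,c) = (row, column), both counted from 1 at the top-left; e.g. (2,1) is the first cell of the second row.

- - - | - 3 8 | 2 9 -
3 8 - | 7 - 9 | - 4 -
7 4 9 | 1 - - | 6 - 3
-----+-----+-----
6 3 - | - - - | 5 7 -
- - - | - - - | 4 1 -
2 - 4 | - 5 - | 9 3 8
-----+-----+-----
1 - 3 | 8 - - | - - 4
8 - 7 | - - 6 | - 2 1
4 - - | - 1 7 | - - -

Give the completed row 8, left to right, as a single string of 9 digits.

897546321

(1,1) = 5 (sole candidate).
(1,9) = 7 (sole candidate).
(2,7) = 1 (sole candidate).
(2,9) = 5 (sole candidate).
(3,5) = 2 (sole candidate).
(3,6) = 5 (sole candidate).
(3,8) = 8 (sole candidate).
(4,9) = 2 (sole candidate).
(5,1) = 9 (sole candidate).
(5,9) = 6 (sole candidate).
(6,4) = 6 (sole candidate).
(6,6) = 1 (sole candidate).
(7,5) = 9 (sole candidate).
(7,6) = 2 (sole candidate).
(7,7) = 7 (sole candidate).
(8,5) = 4: row 8 has {1,2,6,7,8}; col 5 has {1,2,3,5,9}; box has {1,2,6,7,8,9} → only 4 remains.
(8,7) = 3: row 8 has {1,2,4,6,7,8}; col 7 has {1,2,4,5,6,7,9}; box has {1,2,4,7} → only 3 remains.
(9,7) = 8 (sole candidate).
(9,9) = 9 (sole candidate).
(1,4) = 4 (sole candidate).
(2,5) = 6 (sole candidate).
(4,4) = 9 (sole candidate).
(4,5) = 8 (sole candidate).
(4,6) = 4 (sole candidate).
(5,5) = 7 (sole candidate).
(5,6) = 3 (sole candidate).
(6,2) = 7 (sole candidate).
(8,4) = 5: row 8 has {1,2,3,4,6,7,8}; col 4 has {1,4,6,7,8,9}; box has {1,2,4,6,7,8,9} → only 5 remains.
(9,4) = 3 (sole candidate).
(2,3) = 2 (sole candidate).
(4,3) = 1 (sole candidate).
(5,2) = 5 (sole candidate).
(5,3) = 8 (sole candidate).
(5,4) = 2 (sole candidate).
(7,2) = 6 (sole candidate).
(7,8) = 5 (sole candidate).
(8,2) = 9: row 8 has {1,2,3,4,5,6,7,8}; col 2 has {3,4,5,6,7,8}; box has {1,3,4,6,7,8} → only 9 remains.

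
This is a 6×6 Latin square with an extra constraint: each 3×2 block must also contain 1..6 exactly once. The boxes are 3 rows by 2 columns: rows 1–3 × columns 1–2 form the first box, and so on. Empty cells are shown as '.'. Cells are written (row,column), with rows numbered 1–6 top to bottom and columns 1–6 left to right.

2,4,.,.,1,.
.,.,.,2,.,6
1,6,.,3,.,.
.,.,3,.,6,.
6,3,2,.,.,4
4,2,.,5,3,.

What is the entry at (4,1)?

(1,4) = 6: row 1 has {1,2,4}; col 4 has {2,3,5}; box has {2,3} → only 6 remains.
(2,2) = 5: row 2 has {2,6}; col 2 has {2,3,4,6}; box has {1,2,4,6} → only 5 remains.
(2,5) = 4: row 2 has {2,5,6}; col 5 has {1,3,6}; box has {1,6} → only 4 remains.
(4,1) = 5: row 4 has {3,6}; col 1 has {1,2,4,6}; box has {2,3,4,6} → only 5 remains.

5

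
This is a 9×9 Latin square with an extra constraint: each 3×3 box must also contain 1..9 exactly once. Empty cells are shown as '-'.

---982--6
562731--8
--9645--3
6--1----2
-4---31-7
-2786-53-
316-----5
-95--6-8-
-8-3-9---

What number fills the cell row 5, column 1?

row 3, column 2 = 7: row 3 has {3,4,5,6,9}; col 2 has {1,2,4,6,8,9}; box has {2,5,6,9} → only 7 remains.
row 3, column 7 = 2: row 3 has {3,4,5,6,7,9}; col 7 has {1,5}; box has {3,6,8} → only 2 remains.
row 3, column 8 = 1: row 3 has {2,3,4,5,6,7,9}; col 8 has {3,8}; box has {2,3,6,8} → only 1 remains.
row 5, column 3 = 8: row 5 has {1,3,4,7}; col 3 has {2,5,6,7,9}; box has {2,4,6,7} → only 8 remains.
row 6, column 6 = 4: row 6 has {2,3,5,6,7,8}; col 6 has {1,2,3,5,6,9}; box has {1,3,6,8} → only 4 remains.
row 6, column 9 = 9: row 6 has {2,3,4,5,6,7,8}; col 9 has {2,3,5,6,7,8}; box has {1,2,3,5,7} → only 9 remains.
row 9, column 3 = 4: row 9 has {3,8,9}; col 3 has {2,5,6,7,8,9}; box has {1,3,5,6,8,9} → only 4 remains.
row 9, column 9 = 1: row 9 has {3,4,8,9}; col 9 has {2,3,5,6,7,8,9}; box has {5,8} → only 1 remains.
row 1, column 2 = 3: row 1 has {2,6,8,9}; col 2 has {1,2,4,6,7,8,9}; box has {2,5,6,7,9} → only 3 remains.
row 1, column 3 = 1: row 1 has {2,3,6,8,9}; col 3 has {2,4,5,6,7,8,9}; box has {2,3,5,6,7,9} → only 1 remains.
row 3, column 1 = 8: row 3 has {1,2,3,4,5,6,7,9}; col 1 has {3,5,6}; box has {1,2,3,5,6,7,9} → only 8 remains.
row 4, column 2 = 5: row 4 has {1,2,6}; col 2 has {1,2,3,4,6,7,8,9}; box has {2,4,6,7,8} → only 5 remains.
row 4, column 3 = 3: row 4 has {1,2,5,6}; col 3 has {1,2,4,5,6,7,8,9}; box has {2,4,5,6,7,8} → only 3 remains.
row 4, column 6 = 7: row 4 has {1,2,3,5,6}; col 6 has {1,2,3,4,5,6,9}; box has {1,3,4,6,8} → only 7 remains.
row 4, column 8 = 4: row 4 has {1,2,3,5,6,7}; col 8 has {1,3,8}; box has {1,2,3,5,7,9} → only 4 remains.
row 5, column 1 = 9: row 5 has {1,3,4,7,8}; col 1 has {3,5,6,8}; box has {2,3,4,5,6,7,8} → only 9 remains.

9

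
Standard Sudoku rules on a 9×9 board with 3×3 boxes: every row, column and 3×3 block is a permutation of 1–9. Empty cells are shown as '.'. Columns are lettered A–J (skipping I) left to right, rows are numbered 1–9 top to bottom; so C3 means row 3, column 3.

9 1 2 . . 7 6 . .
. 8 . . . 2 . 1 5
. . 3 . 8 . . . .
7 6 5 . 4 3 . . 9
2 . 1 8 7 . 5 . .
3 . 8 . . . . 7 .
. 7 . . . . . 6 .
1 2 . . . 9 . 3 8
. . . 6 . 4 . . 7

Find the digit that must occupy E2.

6

F5 = 6: row 5 has {1,2,5,7,8}; col 6 has {2,3,4,7,9}; box has {3,4,7,8} → only 6 remains.
H5 = 4: row 5 has {1,2,5,6,7,8}; col 8 has {1,3,6,7}; box has {5,7,9} → only 4 remains.
J5 = 3: row 5 has {1,2,4,5,6,7,8}; col 9 has {5,7,8,9}; box has {4,5,7,9} → only 3 remains.
E8 = 5: row 8 has {1,2,3,8,9}; col 5 has {4,7,8}; box has {4,6,9} → only 5 remains.
G8 = 4: row 8 has {1,2,3,5,8,9}; col 7 has {5,6}; box has {3,6,7,8} → only 4 remains.
C9 = 9: row 9 has {4,6,7}; col 3 has {1,2,3,5,8}; box has {1,2,7} → only 9 remains.
E1 = 3: row 1 has {1,2,6,7,9}; col 5 has {4,5,7,8}; box has {2,7,8} → only 3 remains.
H1 = 8: row 1 has {1,2,3,6,7,9}; col 8 has {1,3,4,6,7}; box has {1,5,6} → only 8 remains.
J1 = 4: row 1 has {1,2,3,6,7,8,9}; col 9 has {3,5,7,8,9}; box has {1,5,6,8} → only 4 remains.
J3 = 2: row 3 has {3,8}; col 9 has {3,4,5,7,8,9}; box has {1,4,5,6,8} → only 2 remains.
H4 = 2: row 4 has {3,4,5,6,7,9}; col 8 has {1,3,4,6,7,8}; box has {3,4,5,7,9} → only 2 remains.
B5 = 9: row 5 has {1,2,3,4,5,6,7,8}; col 2 has {1,2,6,7,8}; box has {1,2,3,5,6,7,8} → only 9 remains.
B6 = 4: row 6 has {3,7,8}; col 2 has {1,2,6,7,8,9}; box has {1,2,3,5,6,7,8,9} → only 4 remains.
G6 = 1: row 6 has {3,4,7,8}; col 7 has {4,5,6}; box has {2,3,4,5,7,9} → only 1 remains.
J6 = 6: row 6 has {1,3,4,7,8}; col 9 has {2,3,4,5,7,8,9}; box has {1,2,3,4,5,7,9} → only 6 remains.
C7 = 4: row 7 has {6,7}; col 3 has {1,2,3,5,8,9}; box has {1,2,7,9} → only 4 remains.
J7 = 1: row 7 has {4,6,7}; col 9 has {2,3,4,5,6,7,8,9}; box has {3,4,6,7,8} → only 1 remains.
C8 = 6: row 8 has {1,2,3,4,5,8,9}; col 3 has {1,2,3,4,5,8,9}; box has {1,2,4,7,9} → only 6 remains.
D8 = 7: row 8 has {1,2,3,4,5,6,8,9}; col 4 has {6,8}; box has {4,5,6,9} → only 7 remains.
G9 = 2: row 9 has {4,6,7,9}; col 7 has {1,4,5,6}; box has {1,3,4,6,7,8} → only 2 remains.
H9 = 5: row 9 has {2,4,6,7,9}; col 8 has {1,2,3,4,6,7,8}; box has {1,2,3,4,6,7,8} → only 5 remains.
D1 = 5: row 1 has {1,2,3,4,6,7,8,9}; col 4 has {6,7,8}; box has {2,3,7,8} → only 5 remains.
C2 = 7: row 2 has {1,2,5,8}; col 3 has {1,2,3,4,5,6,8,9}; box has {1,2,3,8,9} → only 7 remains.
B3 = 5: row 3 has {2,3,8}; col 2 has {1,2,4,6,7,8,9}; box has {1,2,3,7,8,9} → only 5 remains.
F3 = 1: row 3 has {2,3,5,8}; col 6 has {2,3,4,6,7,9}; box has {2,3,5,7,8} → only 1 remains.
H3 = 9: row 3 has {1,2,3,5,8}; col 8 has {1,2,3,4,5,6,7,8}; box has {1,2,4,5,6,8} → only 9 remains.
D4 = 1: row 4 has {2,3,4,5,6,7,9}; col 4 has {5,6,7,8}; box has {3,4,6,7,8} → only 1 remains.
G4 = 8: row 4 has {1,2,3,4,5,6,7,9}; col 7 has {1,2,4,5,6}; box has {1,2,3,4,5,6,7,9} → only 8 remains.
F6 = 5: row 6 has {1,3,4,6,7,8}; col 6 has {1,2,3,4,6,7,9}; box has {1,3,4,6,7,8} → only 5 remains.
E7 = 2: row 7 has {1,4,6,7}; col 5 has {3,4,5,7,8}; box has {4,5,6,7,9} → only 2 remains.
F7 = 8: row 7 has {1,2,4,6,7}; col 6 has {1,2,3,4,5,6,7,9}; box has {2,4,5,6,7,9} → only 8 remains.
G7 = 9: row 7 has {1,2,4,6,7,8}; col 7 has {1,2,4,5,6,8}; box has {1,2,3,4,5,6,7,8} → only 9 remains.
A9 = 8: row 9 has {2,4,5,6,7,9}; col 1 has {1,2,3,7,9}; box has {1,2,4,6,7,9} → only 8 remains.
B9 = 3: row 9 has {2,4,5,6,7,8,9}; col 2 has {1,2,4,5,6,7,8,9}; box has {1,2,4,6,7,8,9} → only 3 remains.
E9 = 1: row 9 has {2,3,4,5,6,7,8,9}; col 5 has {2,3,4,5,7,8}; box has {2,4,5,6,7,8,9} → only 1 remains.
G2 = 3: row 2 has {1,2,5,7,8}; col 7 has {1,2,4,5,6,8,9}; box has {1,2,4,5,6,8,9} → only 3 remains.
D3 = 4: row 3 has {1,2,3,5,8,9}; col 4 has {1,5,6,7,8}; box has {1,2,3,5,7,8} → only 4 remains.
G3 = 7: row 3 has {1,2,3,4,5,8,9}; col 7 has {1,2,3,4,5,6,8,9}; box has {1,2,3,4,5,6,8,9} → only 7 remains.
E6 = 9: row 6 has {1,3,4,5,6,7,8}; col 5 has {1,2,3,4,5,7,8}; box has {1,3,4,5,6,7,8} → only 9 remains.
A7 = 5: row 7 has {1,2,4,6,7,8,9}; col 1 has {1,2,3,7,8,9}; box has {1,2,3,4,6,7,8,9} → only 5 remains.
D7 = 3: row 7 has {1,2,4,5,6,7,8,9}; col 4 has {1,4,5,6,7,8}; box has {1,2,4,5,6,7,8,9} → only 3 remains.
D2 = 9: row 2 has {1,2,3,5,7,8}; col 4 has {1,3,4,5,6,7,8}; box has {1,2,3,4,5,7,8} → only 9 remains.
E2 = 6: row 2 has {1,2,3,5,7,8,9}; col 5 has {1,2,3,4,5,7,8,9}; box has {1,2,3,4,5,7,8,9} → only 6 remains.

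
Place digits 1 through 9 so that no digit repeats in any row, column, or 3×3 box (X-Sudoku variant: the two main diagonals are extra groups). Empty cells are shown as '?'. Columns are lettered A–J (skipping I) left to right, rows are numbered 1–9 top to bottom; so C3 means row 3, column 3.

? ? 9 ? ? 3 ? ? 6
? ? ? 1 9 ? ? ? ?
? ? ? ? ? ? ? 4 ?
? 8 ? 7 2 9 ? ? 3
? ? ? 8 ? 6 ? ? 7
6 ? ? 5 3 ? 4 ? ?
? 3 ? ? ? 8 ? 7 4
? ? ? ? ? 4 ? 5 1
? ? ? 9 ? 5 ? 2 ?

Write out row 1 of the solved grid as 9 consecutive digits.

F6 = 1 (sole candidate).
J9 = 8 (sole candidate).
E5 = 4 (sole candidate).
A1 = 2: row 1 has {3,6,9}; col 1 has {6}; box has {9}; main diagonal has {1,4,5,7,8} → only 2 remains.
D1 = 4: row 1 has {2,3,6,9}; col 4 has {1,5,7,8,9}; box has {1,3,9} → only 4 remains.
B2 = 6 (sole candidate).
C3 = 3 (sole candidate).
G7 = 9 (sole candidate).
J3 = 9 (hidden single in row 3).
J6 = 2 (sole candidate).
J2 = 5 (sole candidate).
C6 = 7 (sole candidate).
B6 = 9 (sole candidate).
H6 = 8 (sole candidate).
H1 = 1: row 1 has {2,3,4,6,9}; col 8 has {2,4,5,7,8}; box has {4,5,6,9} → only 1 remains.
H2 = 3 (sole candidate).
H4 = 6 (sole candidate).
H5 = 9 (sole candidate).
A5 = 3 (hidden single in row 5).
A7 = 5 (hidden single in row 7).
A8 = 9 (hidden single in row 8).
C8 = 8 (hidden single in row 8).
C2 = 4 (sole candidate).
A4 = 4 (hidden single in row 4).
G9 = 3 (hidden single in row 9).
B9 = 4 (hidden single in row 9).
G8 = 6 (sole candidate).
E8 = 7 (sole candidate).
B8 = 2 (sole candidate).
D8 = 3 (sole candidate).
C7 = 1 (sole candidate).
E7 = 6 (sole candidate).
A9 = 7 (sole candidate).
C9 = 6 (sole candidate).
E9 = 1 (sole candidate).
A2 = 8 (sole candidate).
A3 = 1 (sole candidate).
G3 = 8 (sole candidate).
C4 = 5 (sole candidate).
G4 = 1 (sole candidate).
B5 = 1 (sole candidate).
C5 = 2 (sole candidate).
G5 = 5 (sole candidate).
D7 = 2 (sole candidate).
G1 = 7: row 1 has {1,2,3,4,6,9}; col 7 has {1,3,4,5,6,8,9}; box has {1,3,4,5,6,8,9} → only 7 remains.
G2 = 2 (sole candidate).
D3 = 6 (sole candidate).
E3 = 5 (sole candidate).
B1 = 5: row 1 has {1,2,3,4,6,7,9}; col 2 has {1,2,3,4,6,8,9}; box has {1,2,3,4,6,8,9} → only 5 remains.
E1 = 8: row 1 has {1,2,3,4,5,6,7,9}; col 5 has {1,2,3,4,5,6,7,9}; box has {1,3,4,5,6,9} → only 8 remains.

259483716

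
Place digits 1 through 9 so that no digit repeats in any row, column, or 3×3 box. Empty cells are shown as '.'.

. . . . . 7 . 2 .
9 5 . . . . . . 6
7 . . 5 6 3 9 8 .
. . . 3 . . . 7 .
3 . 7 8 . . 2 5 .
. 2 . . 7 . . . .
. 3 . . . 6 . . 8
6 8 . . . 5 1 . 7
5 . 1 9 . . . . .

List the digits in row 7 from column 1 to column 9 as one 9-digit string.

234716598

R1C5 = 9 (hidden single in row 1).
R2C7 = 7 (hidden single in row 2).
R3C3 = 2 (hidden single in row 3).
R5C2 = 6 (hidden single in row 5).
R1C3 = 6 (hidden single in row 1).
R1C1 = 8 (hidden single in row 1).
R4C7 = 6 (hidden single in row 4).
R4C3 = 8 (hidden single in row 4).
R4C5 = 5 (hidden single in row 4).
R4C6 = 2 (hidden single in row 4).
R6C3 = 5 (hidden single in row 6).
R6C4 = 6 (hidden single in row 6).
R6C7 = 8 (hidden single in row 6).
R7C7 = 5: in row 7, 5 can only go here (every other open cell in that row sees a 5).
R7C4 = 7: in row 7, 7 can only go here (every other open cell in that row sees a 7).
R1C9 = 5 (hidden single in row 1).
R1C7 = 3 (hidden single in row 1).
R9C7 = 4 (sole candidate).
R7C8 = 9: row 7 has {3,5,6,7,8}; col 8 has {2,5,7,8}; box has {1,4,5,7,8} → only 9 remains.
R8C8 = 3 (sole candidate).
R9C2 = 7 (sole candidate).
R9C6 = 8 (sole candidate).
R9C8 = 6 (sole candidate).
R9C9 = 2 (sole candidate).
R7C3 = 4: row 7 has {3,5,6,7,8,9}; col 3 has {1,2,5,6,7,8}; box has {1,3,5,6,7,8} → only 4 remains.
R8C3 = 9 (sole candidate).
R9C5 = 3 (sole candidate).
R2C3 = 3 (sole candidate).
R7C1 = 2: row 7 has {3,4,5,6,7,8,9}; col 1 has {3,5,6,7,8,9}; box has {1,3,4,5,6,7,8,9} → only 2 remains.
R7C5 = 1: row 7 has {2,3,4,5,6,7,8,9}; col 5 has {3,5,6,7,9}; box has {3,5,6,7,8,9} → only 1 remains.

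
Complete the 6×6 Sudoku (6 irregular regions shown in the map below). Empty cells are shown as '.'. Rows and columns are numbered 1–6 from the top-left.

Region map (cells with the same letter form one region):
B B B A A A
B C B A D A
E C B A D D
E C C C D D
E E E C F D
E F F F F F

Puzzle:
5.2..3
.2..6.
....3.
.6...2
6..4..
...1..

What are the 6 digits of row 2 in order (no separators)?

321564

row 1, column 4 = 6 (sole candidate).
row 2, column 4 = 5: row 2 has {2,6}; col 4 has {1,4,6}; region has {3,6} → only 5 remains.
row 3, column 4 = 2 (sole candidate).
row 4, column 4 = 3 (sole candidate).
row 3, column 3 = 6 (hidden single in row 3).
row 5, column 5 = 2 (hidden single in row 5).
row 6, column 1 = 2 (hidden single in row 6).
row 6, column 6 = 6 (hidden single in row 6).
row 2, column 1 = 3: in column 1, 3 can only go here (every other open cell in that column sees a 3).
Singles propagation stalls; row 2, column 3 is still open with candidates {1,4}.
  Try row 2, column 3 = 4: this forces row 1, column 2=1, row 1, column 5=4, row 2, column 6=1, row 3, column 2=5, row 3, column 6=4, row 4, column 3=1; then row 5 has no cell left for 1 — contradiction.
So row 2, column 3 = 1.
row 1, column 2 = 4 (sole candidate).
row 1, column 5 = 1 (sole candidate).
row 2, column 6 = 4: row 2 has {1,2,3,5,6}; col 6 has {2,3,6}; region has {1,2,3,5,6} → only 4 remains.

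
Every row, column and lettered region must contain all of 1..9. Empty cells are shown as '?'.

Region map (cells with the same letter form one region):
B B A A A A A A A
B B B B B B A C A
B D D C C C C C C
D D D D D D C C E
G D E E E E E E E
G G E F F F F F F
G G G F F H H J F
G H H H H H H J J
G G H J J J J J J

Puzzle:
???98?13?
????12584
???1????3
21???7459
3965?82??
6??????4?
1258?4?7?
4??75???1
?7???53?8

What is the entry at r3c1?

8

r1c6 = 6 (sole candidate).
r3c6 = 9 (sole candidate).
r5c8 = 1 (sole candidate).
r5c9 = 7 (sole candidate).
r6c2 = 8 (sole candidate).
r6c3 = 3 (sole candidate).
r6c4 = 2 (sole candidate).
r6c6 = 1 (sole candidate).
r6c9 = 5 (sole candidate).
r7c9 = 6 (sole candidate).
r8c6 = 3 (sole candidate).
r9c1 = 9 (sole candidate).
r1c9 = 2 (sole candidate).
r2c1 = 7 (sole candidate).
r2c3 = 9 (sole candidate).
r4c3 = 8 (sole candidate).
r5c5 = 4 (sole candidate).
r7c7 = 9 (sole candidate).
r8c2 = 6 (sole candidate).
r8c3 = 2 (sole candidate).
r8c7 = 8 (sole candidate).
r8c8 = 9 (sole candidate).
r9c3 = 1 (sole candidate).
r1c1 = 5 (sole candidate).
r1c2 = 4 (sole candidate).
r1c3 = 7 (sole candidate).
r2c2 = 3 (sole candidate).
r2c4 = 6 (sole candidate).
r3c1 = 8: row 3 has {1,3,9}; col 1 has {1,2,3,4,5,6,7,9}; region has {1,2,3,4,5,6,7,9} → only 8 remains.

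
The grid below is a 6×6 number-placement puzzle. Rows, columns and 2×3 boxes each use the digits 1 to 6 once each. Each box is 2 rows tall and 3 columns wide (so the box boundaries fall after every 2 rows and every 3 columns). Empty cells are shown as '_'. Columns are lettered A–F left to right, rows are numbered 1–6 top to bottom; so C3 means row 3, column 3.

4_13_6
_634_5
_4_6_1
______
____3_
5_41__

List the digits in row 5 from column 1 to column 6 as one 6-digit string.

126534

E1 = 2: row 1 has {1,3,4,6}; col 5 has {3}; box has {3,4,5,6} → only 2 remains.
A2 = 2: row 2 has {3,4,5,6}; col 1 has {4,5}; box has {1,3,4,6} → only 2 remains.
E2 = 1: row 2 has {2,3,4,5,6}; col 5 has {2,3}; box has {2,3,4,5,6} → only 1 remains.
A3 = 3: row 3 has {1,4,6}; col 1 has {2,4,5}; box has {4} → only 3 remains.
E3 = 5: row 3 has {1,3,4,6}; col 5 has {1,2,3}; box has {1,6} → only 5 remains.
D4 = 2: row 4 has {}; col 4 has {1,3,4,6}; box has {1,5,6} → only 2 remains.
E4 = 4: row 4 has {2}; col 5 has {1,2,3,5}; box has {1,2,5,6} → only 4 remains.
F4 = 3: row 4 has {2,4}; col 6 has {1,5,6}; box has {1,2,4,5,6} → only 3 remains.
D5 = 5: row 5 has {3}; col 4 has {1,2,3,4,6}; box has {1,3} → only 5 remains.
E6 = 6: row 6 has {1,4,5}; col 5 has {1,2,3,4,5}; box has {1,3,5} → only 6 remains.
F6 = 2: row 6 has {1,4,5,6}; col 6 has {1,3,5,6}; box has {1,3,5,6} → only 2 remains.
B1 = 5: row 1 has {1,2,3,4,6}; col 2 has {4,6}; box has {1,2,3,4,6} → only 5 remains.
C3 = 2: row 3 has {1,3,4,5,6}; col 3 has {1,3,4}; box has {3,4} → only 2 remains.
B4 = 1: row 4 has {2,3,4}; col 2 has {4,5,6}; box has {2,3,4} → only 1 remains.
B5 = 2: row 5 has {3,5}; col 2 has {1,4,5,6}; box has {4,5} → only 2 remains.
C5 = 6: row 5 has {2,3,5}; col 3 has {1,2,3,4}; box has {2,4,5} → only 6 remains.
F5 = 4: row 5 has {2,3,5,6}; col 6 has {1,2,3,5,6}; box has {1,2,3,5,6} → only 4 remains.
B6 = 3: row 6 has {1,2,4,5,6}; col 2 has {1,2,4,5,6}; box has {2,4,5,6} → only 3 remains.
A4 = 6: row 4 has {1,2,3,4}; col 1 has {2,3,4,5}; box has {1,2,3,4} → only 6 remains.
C4 = 5: row 4 has {1,2,3,4,6}; col 3 has {1,2,3,4,6}; box has {1,2,3,4,6} → only 5 remains.
A5 = 1: row 5 has {2,3,4,5,6}; col 1 has {2,3,4,5,6}; box has {2,3,4,5,6} → only 1 remains.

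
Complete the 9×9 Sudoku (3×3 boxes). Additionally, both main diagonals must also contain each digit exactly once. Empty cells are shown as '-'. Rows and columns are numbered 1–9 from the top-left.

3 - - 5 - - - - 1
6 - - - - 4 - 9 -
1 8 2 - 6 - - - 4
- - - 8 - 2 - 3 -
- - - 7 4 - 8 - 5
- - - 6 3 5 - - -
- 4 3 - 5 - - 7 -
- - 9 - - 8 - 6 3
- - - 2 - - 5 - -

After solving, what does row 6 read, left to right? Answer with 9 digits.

row 2, column 2 = 7 (sole candidate).
row 2, column 3 = 5 (sole candidate).
row 3, column 7 = 7 (sole candidate).
row 3, column 8 = 5 (sole candidate).
row 8, column 2 = 5 (sole candidate).
row 9, column 1 = 8 (sole candidate).
row 9, column 9 = 9 (sole candidate).
row 1, column 2 = 9 (sole candidate).
row 1, column 3 = 4 (sole candidate).
row 1, column 6 = 7 (sole candidate).
row 7, column 1 = 2 (sole candidate).
row 7, column 7 = 1 (sole candidate).
row 7, column 9 = 8 (sole candidate).
row 8, column 1 = 7 (sole candidate).
row 8, column 5 = 1 (sole candidate).
row 9, column 5 = 7 (sole candidate).
row 9, column 8 = 4 (sole candidate).
row 2, column 9 = 2 (sole candidate).
row 4, column 5 = 9 (sole candidate).
row 5, column 1 = 9 (sole candidate).
row 5, column 6 = 1 (sole candidate).
row 5, column 8 = 2 (sole candidate).
row 6, column 1 = 4: row 6 has {3,5,6}; col 1 has {1,2,3,6,7,8,9}; box has {9} → only 4 remains.
row 6, column 7 = 9: row 6 has {3,4,5,6}; col 7 has {1,5,7,8}; box has {2,3,5,8} → only 9 remains.
row 6, column 8 = 1: row 6 has {3,4,5,6,9}; col 8 has {2,3,4,5,6,7,9}; box has {2,3,5,8,9} → only 1 remains.
row 6, column 9 = 7: row 6 has {1,3,4,5,6,9}; col 9 has {1,2,3,4,5,8,9}; box has {1,2,3,5,8,9} → only 7 remains.
row 7, column 4 = 9 (sole candidate).
row 7, column 6 = 6 (sole candidate).
row 8, column 4 = 4 (sole candidate).
row 8, column 7 = 2 (sole candidate).
row 9, column 6 = 3 (sole candidate).
row 1, column 7 = 6 (sole candidate).
row 1, column 8 = 8 (sole candidate).
row 2, column 5 = 8 (sole candidate).
row 2, column 7 = 3 (sole candidate).
row 3, column 4 = 3 (sole candidate).
row 3, column 6 = 9 (sole candidate).
row 4, column 1 = 5 (sole candidate).
row 4, column 7 = 4 (sole candidate).
row 4, column 9 = 6 (sole candidate).
row 5, column 3 = 6 (sole candidate).
row 6, column 2 = 2: row 6 has {1,3,4,5,6,7,9}; col 2 has {4,5,7,8,9}; box has {4,5,6,9} → only 2 remains.
row 6, column 3 = 8: row 6 has {1,2,3,4,5,6,7,9}; col 3 has {2,3,4,5,6,9}; box has {2,4,5,6,9} → only 8 remains.

428635917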